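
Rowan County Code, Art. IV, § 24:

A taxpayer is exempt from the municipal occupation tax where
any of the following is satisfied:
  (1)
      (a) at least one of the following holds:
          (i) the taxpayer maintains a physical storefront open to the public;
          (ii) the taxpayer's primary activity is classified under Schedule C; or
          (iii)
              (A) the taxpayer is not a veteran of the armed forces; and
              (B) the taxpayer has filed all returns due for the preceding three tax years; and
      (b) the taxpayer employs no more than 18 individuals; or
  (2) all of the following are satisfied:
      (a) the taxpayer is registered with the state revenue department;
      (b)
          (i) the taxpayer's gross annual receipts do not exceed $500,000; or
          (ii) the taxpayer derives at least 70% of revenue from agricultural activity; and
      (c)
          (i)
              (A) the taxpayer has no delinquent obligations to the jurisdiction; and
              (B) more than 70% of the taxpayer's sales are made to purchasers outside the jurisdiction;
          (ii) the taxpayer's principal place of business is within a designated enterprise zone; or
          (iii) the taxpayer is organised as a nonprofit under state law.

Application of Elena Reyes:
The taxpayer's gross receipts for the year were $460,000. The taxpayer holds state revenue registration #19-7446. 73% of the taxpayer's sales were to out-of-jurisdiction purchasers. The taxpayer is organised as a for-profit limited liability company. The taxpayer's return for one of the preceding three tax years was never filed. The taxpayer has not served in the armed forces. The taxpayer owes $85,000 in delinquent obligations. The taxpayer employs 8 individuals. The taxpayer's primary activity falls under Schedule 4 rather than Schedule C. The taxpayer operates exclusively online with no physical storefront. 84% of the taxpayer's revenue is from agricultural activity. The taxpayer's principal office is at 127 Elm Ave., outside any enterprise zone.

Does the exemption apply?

No — not exempt.

(i) has storefront — not satisfied.
(ii) Schedule C activity — not met.
(A) not (veteran) — holds.
(B) returns current — not met.
(iii): T AND F → false.
So (a) is not satisfied (F OR F OR F).
(b) ≤ 18 employees — holds.
(1): F AND T → false.
(a) state-registered — satisfied.
(i) receipts ≤ $500,000 — holds.
(ii) ≥70% agricultural — holds.
(b): T OR T → true.
(A) no delinquency — not satisfied.
(B) >70% out-of-jur. sales — met.
So (i) is not satisfied (F AND T).
(ii) in enterprise zone — not satisfied.
(iii) nonprofit — fails.
(c): F OR F OR F → false.
(2): T AND T AND F → false.
So Overall is not satisfied (F OR F).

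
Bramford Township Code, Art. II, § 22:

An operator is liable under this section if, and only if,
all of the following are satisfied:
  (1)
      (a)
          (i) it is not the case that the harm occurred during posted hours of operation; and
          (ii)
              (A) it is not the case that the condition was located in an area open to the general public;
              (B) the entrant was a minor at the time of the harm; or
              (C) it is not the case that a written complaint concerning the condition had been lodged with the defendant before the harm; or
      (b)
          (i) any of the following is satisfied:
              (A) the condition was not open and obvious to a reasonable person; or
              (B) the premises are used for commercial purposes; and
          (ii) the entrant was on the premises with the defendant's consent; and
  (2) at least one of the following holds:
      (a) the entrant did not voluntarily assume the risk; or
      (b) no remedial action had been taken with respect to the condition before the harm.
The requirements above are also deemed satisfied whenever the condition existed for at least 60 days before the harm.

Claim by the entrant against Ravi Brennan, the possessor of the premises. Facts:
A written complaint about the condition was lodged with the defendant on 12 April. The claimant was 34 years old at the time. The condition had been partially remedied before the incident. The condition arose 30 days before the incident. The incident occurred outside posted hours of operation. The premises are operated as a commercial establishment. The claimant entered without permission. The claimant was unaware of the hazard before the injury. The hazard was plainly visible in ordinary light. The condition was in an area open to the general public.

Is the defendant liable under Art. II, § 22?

(i) not (during posted hours) — met.
(A) not (public area) — fails.
(B) entrant a minor — not met.
(C) not (complaint lodged) — not satisfied.
(ii): F OR F OR F → false.
(a): T AND F → false.
(A) not open/obvious — not met.
(B) commercial use — satisfied.
So (i) is satisfied (F OR T).
(ii) consent to enter — fails.
(b): T AND F → false.
So (1) is not satisfied (F OR F).
(a) no assumed risk — met.
(b) no remedial action — not met.
So (2) is satisfied (T OR F).
So Overall is not satisfied (F AND T).
Exception (condition ≥60 days old) — not satisfied.
Result: main false OR exception false → false.

No — not liable.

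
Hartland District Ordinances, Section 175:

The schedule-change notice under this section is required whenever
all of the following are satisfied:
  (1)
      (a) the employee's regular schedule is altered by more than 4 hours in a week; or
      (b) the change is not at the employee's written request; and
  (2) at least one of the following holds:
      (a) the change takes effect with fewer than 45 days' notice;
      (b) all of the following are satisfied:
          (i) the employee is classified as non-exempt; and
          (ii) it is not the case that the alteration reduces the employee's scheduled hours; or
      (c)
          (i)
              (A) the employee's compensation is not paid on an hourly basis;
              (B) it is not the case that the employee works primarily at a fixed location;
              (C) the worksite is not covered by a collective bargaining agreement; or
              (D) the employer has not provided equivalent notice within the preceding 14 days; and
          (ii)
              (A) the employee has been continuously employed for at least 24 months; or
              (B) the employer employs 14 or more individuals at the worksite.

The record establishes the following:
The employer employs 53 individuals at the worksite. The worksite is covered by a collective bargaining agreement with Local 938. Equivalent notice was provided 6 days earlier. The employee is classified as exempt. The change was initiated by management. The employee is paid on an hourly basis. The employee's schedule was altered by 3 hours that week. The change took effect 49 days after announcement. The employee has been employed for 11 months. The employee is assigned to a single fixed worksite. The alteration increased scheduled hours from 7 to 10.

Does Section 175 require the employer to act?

No — not required.

(a) schedule shift > 4h — fails.
(b) not employee-requested — holds.
So (1) is satisfied (F OR T).
(a) < 45 days' notice — not met.
(i) non-exempt — fails.
(ii) not (hours reduced) — met.
(b): F AND T → false.
(A) not (hourly-paid) — not satisfied.
(B) not (fixed location) — not satisfied.
(C) no CBA — fails.
(D) no recent notice — not satisfied.
(i) = F OR F OR F OR F = false.
(A) tenure ≥ 24 mo. — fails.
(B) ≥ 14 at site — holds.
So (ii) is satisfied (F OR T).
(c): F AND T → false.
So (2) is not satisfied (F OR F OR F).
So Overall is not satisfied (T AND F).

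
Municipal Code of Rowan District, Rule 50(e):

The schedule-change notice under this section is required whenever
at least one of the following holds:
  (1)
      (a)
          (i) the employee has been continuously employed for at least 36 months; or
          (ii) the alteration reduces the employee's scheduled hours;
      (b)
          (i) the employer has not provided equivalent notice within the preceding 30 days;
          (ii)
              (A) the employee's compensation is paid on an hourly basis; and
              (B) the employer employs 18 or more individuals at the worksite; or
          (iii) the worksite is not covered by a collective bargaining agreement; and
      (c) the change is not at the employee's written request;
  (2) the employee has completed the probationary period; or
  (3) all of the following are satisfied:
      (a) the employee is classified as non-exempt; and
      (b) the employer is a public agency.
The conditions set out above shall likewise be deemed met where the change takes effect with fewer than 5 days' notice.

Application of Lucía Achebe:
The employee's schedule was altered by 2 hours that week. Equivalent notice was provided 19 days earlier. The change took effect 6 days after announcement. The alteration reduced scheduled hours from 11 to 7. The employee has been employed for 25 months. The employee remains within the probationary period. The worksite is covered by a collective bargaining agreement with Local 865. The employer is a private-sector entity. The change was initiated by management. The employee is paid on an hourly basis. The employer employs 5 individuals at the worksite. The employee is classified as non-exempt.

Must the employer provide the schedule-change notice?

(i) tenure ≥ 36 mo. — not met.
(ii) hours reduced — holds.
So (a) is satisfied (F OR T).
(i) no recent notice — not met.
(A) hourly-paid — met.
(B) ≥ 18 at site — not satisfied.
(ii) = T AND F = false.
(iii) no CBA — not satisfied.
So (b) is not satisfied (F OR F OR F).
(c) not employee-requested — met.
So (1) is not satisfied (T AND F AND T).
(2) past probation — not met.
(a) non-exempt — satisfied.
(b) public agency — not satisfied.
So (3) is not satisfied (T AND F).
So Overall is not satisfied (F OR F OR F).
Exception (< 5 days' notice) — not satisfied.
Result: main false OR exception false → false.

No — not required.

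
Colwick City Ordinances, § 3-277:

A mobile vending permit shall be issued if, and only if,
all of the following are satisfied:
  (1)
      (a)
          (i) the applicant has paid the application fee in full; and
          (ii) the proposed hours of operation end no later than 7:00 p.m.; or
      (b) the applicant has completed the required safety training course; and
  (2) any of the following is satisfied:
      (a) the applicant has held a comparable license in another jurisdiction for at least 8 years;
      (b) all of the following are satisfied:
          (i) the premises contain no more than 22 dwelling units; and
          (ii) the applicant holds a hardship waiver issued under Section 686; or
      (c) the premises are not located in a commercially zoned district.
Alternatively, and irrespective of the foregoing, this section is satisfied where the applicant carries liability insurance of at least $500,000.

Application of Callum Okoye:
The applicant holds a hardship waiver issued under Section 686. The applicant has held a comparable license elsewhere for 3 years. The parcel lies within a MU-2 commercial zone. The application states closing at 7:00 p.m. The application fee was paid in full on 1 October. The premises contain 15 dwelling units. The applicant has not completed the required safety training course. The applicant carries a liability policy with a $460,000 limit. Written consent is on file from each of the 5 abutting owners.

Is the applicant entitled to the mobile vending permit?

(i) fee paid — satisfied.
(ii) closes by 7 p.m. — satisfied.
So (a) is satisfied (T AND T).
(b) safety training — fails.
(1) = T OR F = true.
(a) prior license ≥ 8 yr — fails.
(i) ≤ 22 units — met.
(ii) hardship waiver — satisfied.
So (b) is satisfied (T AND T).
(c) not (commercially zoned) — not satisfied.
(2): F OR T OR F → true.
Overall = T AND T = true.
Exception (insurance ≥ $500,000) — not satisfied.
Result: main true OR exception false → true.

Yes — granted.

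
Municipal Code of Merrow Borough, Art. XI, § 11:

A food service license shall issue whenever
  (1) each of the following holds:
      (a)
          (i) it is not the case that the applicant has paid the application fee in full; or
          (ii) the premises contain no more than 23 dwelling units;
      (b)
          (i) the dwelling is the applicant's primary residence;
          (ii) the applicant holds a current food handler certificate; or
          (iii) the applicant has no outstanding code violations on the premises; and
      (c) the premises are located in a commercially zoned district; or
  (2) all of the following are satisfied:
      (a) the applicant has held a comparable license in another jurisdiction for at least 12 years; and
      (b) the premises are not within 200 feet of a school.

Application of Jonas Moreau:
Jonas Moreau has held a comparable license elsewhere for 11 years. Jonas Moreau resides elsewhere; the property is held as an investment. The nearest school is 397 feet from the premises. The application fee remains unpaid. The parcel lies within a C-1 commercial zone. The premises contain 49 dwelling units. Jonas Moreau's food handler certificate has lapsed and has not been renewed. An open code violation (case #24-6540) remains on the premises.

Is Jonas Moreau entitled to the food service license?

No — denied.

(i) not (fee paid) — satisfied.
(ii) ≤ 23 units — not satisfied.
So (a) is satisfied (T OR F).
(i) primary residence — fails.
(ii) food handler cert. — not satisfied.
(iii) no code violations — not met.
(b) = F OR F OR F = false.
(c) commercially zoned — satisfied.
So (1) is not satisfied (T AND F AND T).
(a) prior license ≥ 12 yr — not met.
(b) ≥200 ft from school — holds.
So (2) is not satisfied (F AND T).
Overall: F OR F → false.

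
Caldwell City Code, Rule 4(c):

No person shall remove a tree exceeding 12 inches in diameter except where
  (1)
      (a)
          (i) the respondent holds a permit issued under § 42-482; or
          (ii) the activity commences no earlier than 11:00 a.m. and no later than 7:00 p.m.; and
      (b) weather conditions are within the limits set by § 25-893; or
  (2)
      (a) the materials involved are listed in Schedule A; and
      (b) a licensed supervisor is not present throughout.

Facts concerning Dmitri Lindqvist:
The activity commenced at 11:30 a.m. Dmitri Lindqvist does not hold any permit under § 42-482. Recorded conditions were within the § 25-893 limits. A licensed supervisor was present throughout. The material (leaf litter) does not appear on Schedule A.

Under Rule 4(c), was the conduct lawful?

Yes — lawful.

(i) holds permit — not met.
(ii) start within hours — satisfied.
So (a) is satisfied (F OR T).
(b) weather ok — satisfied.
(1) = T AND T = true.
(a) Schedule A material — not satisfied.
(b) not (supervisor present) — fails.
So (2) is not satisfied (F AND F).
Overall = T OR F = true.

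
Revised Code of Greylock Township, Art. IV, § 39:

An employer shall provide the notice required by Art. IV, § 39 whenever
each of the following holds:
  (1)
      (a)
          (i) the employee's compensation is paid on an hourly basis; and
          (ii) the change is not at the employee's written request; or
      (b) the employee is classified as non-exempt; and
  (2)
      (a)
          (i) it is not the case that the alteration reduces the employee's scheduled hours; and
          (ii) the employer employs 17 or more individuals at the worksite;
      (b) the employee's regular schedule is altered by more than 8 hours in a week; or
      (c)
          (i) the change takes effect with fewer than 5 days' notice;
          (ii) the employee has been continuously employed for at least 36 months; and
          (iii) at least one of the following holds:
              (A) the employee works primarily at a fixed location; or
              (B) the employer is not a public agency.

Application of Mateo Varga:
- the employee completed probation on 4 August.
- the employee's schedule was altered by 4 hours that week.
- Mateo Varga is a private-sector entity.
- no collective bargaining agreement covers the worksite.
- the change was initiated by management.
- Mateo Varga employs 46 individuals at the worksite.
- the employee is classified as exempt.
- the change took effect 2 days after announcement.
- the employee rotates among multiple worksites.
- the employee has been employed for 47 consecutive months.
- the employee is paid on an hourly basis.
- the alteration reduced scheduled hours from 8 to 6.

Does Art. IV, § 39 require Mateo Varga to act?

(i) hourly-paid — satisfied.
(ii) not employee-requested — holds.
So (a) is satisfied (T AND T).
(b) non-exempt — not met.
So (1) is satisfied (T OR F).
(i) not (hours reduced) — fails.
(ii) ≥ 17 at site — holds.
(a) = F AND T = false.
(b) schedule shift > 8h — fails.
(i) < 5 days' notice — holds.
(ii) tenure ≥ 36 mo. — holds.
(A) fixed location — not met.
(B) not (public agency) — holds.
So (iii) is satisfied (F OR T).
(c): T AND T AND T → true.
So (2) is satisfied (F OR F OR T).
Overall: T AND T → true.

Yes — required.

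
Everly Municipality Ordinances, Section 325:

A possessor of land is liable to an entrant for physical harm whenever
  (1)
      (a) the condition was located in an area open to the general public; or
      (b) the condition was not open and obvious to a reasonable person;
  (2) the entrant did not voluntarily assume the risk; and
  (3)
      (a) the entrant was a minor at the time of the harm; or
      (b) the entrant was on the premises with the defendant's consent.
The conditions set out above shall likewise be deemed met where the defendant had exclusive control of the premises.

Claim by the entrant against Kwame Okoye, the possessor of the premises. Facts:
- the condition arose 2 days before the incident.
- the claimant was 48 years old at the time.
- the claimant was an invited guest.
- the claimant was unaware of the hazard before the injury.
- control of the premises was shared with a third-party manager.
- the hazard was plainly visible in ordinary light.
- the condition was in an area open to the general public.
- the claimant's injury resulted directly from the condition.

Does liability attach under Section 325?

(a) public area — met.
(b) not open/obvious — not met.
(1): T OR F → true.
(2) no assumed risk — holds.
(a) entrant a minor — not met.
(b) consent to enter — satisfied.
(3): F OR T → true.
Overall: T AND T AND T → true.
Exception (exclusive control) — not satisfied.
Result: main true OR exception false → true.

Yes — liable.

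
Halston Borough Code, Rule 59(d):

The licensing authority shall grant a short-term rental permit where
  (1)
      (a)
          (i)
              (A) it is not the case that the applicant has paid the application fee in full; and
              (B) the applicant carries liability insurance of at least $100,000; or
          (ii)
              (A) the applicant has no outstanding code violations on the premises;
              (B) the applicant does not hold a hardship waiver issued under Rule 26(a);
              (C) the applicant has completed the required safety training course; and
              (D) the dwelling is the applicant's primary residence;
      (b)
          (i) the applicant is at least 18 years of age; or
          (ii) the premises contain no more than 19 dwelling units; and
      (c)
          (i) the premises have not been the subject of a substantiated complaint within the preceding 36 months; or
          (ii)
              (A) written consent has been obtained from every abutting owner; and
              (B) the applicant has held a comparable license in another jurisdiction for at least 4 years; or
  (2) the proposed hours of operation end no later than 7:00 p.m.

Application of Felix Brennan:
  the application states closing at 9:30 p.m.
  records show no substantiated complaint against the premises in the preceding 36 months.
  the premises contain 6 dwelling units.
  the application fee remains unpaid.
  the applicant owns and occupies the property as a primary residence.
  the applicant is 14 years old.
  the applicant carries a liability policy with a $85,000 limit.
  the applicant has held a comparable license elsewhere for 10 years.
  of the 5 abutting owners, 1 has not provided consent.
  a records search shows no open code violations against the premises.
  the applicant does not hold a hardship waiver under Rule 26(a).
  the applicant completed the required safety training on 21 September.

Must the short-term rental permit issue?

(A) not (fee paid) — holds.
(B) insurance ≥ $100,000 — not satisfied.
(i): T AND F → false.
(A) no code violations — holds.
(B) not (hardship waiver) — satisfied.
(C) safety training — holds.
(D) primary residence — met.
So (ii) is satisfied (T AND T AND T AND T).
(a) = F OR T = true.
(i) age ≥ 18 — not satisfied.
(ii) ≤ 19 units — satisfied.
So (b) is satisfied (F OR T).
(i) no complaint in 36 mo. — holds.
(A) all abutters consent — not satisfied.
(B) prior license ≥ 4 yr — holds.
(ii) = F AND T = false.
So (c) is satisfied (T OR F).
So (1) is satisfied (T AND T AND T).
(2) closes by 7 p.m. — fails.
Overall = T OR F = true.

Yes — granted.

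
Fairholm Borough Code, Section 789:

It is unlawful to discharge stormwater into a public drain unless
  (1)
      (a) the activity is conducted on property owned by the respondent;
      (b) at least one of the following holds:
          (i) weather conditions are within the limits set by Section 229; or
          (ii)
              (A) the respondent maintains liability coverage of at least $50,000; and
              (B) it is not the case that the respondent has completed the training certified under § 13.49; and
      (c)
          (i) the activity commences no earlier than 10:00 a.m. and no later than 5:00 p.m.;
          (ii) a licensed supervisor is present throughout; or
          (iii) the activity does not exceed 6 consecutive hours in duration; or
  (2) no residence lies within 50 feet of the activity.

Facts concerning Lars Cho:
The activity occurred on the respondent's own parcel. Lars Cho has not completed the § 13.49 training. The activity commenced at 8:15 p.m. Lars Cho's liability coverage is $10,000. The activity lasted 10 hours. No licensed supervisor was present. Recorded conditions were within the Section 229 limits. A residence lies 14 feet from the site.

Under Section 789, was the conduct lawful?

No — unlawful.

(a) own property — met.
(i) weather ok — met.
(A) coverage ≥ $50,000 — not satisfied.
(B) not (training certified) — satisfied.
(ii): F AND T → false.
So (b) is satisfied (T OR F).
(i) start within hours — not satisfied.
(ii) supervisor present — not met.
(iii) ≤ 6 hrs duration — not met.
(c): F OR F OR F → false.
(1): T AND T AND F → false.
(2) no residence in 50 ft — fails.
Overall: F OR F → false.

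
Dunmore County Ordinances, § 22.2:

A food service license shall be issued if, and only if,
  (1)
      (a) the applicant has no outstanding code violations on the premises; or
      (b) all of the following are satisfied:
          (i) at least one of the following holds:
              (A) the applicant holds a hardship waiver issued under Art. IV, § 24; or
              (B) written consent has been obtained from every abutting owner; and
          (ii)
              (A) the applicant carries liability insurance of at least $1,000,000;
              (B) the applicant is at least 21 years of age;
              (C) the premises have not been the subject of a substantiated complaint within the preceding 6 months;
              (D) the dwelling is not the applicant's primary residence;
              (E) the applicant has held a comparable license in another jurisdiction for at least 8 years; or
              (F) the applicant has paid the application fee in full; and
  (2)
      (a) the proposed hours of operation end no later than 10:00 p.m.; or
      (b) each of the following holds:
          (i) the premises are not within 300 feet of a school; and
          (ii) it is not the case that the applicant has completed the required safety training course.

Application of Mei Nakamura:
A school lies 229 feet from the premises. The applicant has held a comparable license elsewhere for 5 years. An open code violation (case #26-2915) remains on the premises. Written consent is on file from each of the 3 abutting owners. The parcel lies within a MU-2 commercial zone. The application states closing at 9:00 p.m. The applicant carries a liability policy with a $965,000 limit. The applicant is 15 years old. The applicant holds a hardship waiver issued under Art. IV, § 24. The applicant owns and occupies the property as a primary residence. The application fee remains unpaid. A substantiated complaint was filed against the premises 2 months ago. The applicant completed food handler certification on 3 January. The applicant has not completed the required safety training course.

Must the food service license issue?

(a) no code violations — not met.
(A) hardship waiver — satisfied.
(B) all abutters consent — satisfied.
(i) = T OR T = true.
(A) insurance ≥ $1,000,000 — not met.
(B) age ≥ 21 — not met.
(C) no complaint in 6 mo. — not met.
(D) not (primary residence) — fails.
(E) prior license ≥ 8 yr — not met.
(F) fee paid — fails.
(ii) = F OR F OR F OR F OR F OR F = false.
(b) = T AND F = false.
(1): F OR F → false.
(a) closes by 10 p.m. — satisfied.
(i) ≥300 ft from school — not met.
(ii) not (safety training) — holds.
(b): F AND T → false.
So (2) is satisfied (T OR F).
So Overall is not satisfied (F AND T).

No — denied.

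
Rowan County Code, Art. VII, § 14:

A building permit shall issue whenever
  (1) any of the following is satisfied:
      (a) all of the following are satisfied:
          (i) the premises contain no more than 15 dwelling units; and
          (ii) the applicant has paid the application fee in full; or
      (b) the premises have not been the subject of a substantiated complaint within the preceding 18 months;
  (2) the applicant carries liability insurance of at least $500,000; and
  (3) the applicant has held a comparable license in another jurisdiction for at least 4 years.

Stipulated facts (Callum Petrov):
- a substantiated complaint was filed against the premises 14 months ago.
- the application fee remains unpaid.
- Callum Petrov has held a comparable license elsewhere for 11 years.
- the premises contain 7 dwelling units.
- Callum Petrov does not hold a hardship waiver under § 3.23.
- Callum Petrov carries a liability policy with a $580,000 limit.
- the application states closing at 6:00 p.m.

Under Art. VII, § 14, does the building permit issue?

(i) ≤ 15 units — met.
(ii) fee paid — not satisfied.
(a): T AND F → false.
(b) no complaint in 18 mo. — not met.
So (1) is not satisfied (F OR F).
(2) insurance ≥ $500,000 — holds.
(3) prior license ≥ 4 yr — holds.
Overall: F AND T AND T → false.

No — denied.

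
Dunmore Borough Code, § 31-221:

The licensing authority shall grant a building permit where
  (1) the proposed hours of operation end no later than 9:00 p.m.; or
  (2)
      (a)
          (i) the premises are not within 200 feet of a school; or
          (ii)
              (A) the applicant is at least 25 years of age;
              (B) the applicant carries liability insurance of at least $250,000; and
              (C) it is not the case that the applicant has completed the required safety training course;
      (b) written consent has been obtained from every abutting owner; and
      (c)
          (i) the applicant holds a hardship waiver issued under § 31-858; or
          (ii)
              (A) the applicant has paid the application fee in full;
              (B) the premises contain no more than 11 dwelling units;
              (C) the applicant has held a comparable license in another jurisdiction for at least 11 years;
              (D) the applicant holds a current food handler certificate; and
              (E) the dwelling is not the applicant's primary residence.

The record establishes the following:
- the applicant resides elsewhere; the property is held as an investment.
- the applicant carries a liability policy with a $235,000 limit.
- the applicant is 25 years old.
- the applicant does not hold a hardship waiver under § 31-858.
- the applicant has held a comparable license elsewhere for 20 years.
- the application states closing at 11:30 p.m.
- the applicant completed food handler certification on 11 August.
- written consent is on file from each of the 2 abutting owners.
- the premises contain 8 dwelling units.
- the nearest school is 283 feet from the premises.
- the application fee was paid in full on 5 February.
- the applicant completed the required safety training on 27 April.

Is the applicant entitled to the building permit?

(1) closes by 9 p.m. — not met.
(i) ≥200 ft from school — met.
(A) age ≥ 25 — met.
(B) insurance ≥ $250,000 — fails.
(C) not (safety training) — not met.
So (ii) is not satisfied (T AND F AND F).
(a): T OR F → true.
(b) all abutters consent — met.
(i) hardship waiver — not satisfied.
(A) fee paid — satisfied.
(B) ≤ 11 units — met.
(C) prior license ≥ 11 yr — holds.
(D) food handler cert. — holds.
(E) not (primary residence) — holds.
So (ii) is satisfied (T AND T AND T AND T AND T).
(c) = F OR T = true.
(2): T AND T AND T → true.
Overall: F OR T → true.

Yes — granted.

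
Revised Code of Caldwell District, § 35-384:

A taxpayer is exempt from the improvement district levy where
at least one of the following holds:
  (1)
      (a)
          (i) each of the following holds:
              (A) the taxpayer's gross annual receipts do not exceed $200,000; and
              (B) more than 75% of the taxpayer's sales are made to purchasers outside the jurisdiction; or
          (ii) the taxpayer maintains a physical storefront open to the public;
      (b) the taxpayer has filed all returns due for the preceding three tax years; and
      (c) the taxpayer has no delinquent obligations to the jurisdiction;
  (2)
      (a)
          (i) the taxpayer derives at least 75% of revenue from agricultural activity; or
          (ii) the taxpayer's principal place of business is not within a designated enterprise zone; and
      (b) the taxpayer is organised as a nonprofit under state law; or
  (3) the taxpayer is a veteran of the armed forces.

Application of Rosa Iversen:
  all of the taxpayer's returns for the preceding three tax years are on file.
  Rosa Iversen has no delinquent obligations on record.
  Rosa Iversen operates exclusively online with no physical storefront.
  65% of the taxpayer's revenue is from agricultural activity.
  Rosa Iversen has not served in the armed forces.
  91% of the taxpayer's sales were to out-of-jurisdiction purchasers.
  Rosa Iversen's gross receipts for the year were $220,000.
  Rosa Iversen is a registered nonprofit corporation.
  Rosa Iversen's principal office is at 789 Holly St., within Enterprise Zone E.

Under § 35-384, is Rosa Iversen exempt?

No — not exempt.

(A) receipts ≤ $200,000 — fails.
(B) >75% out-of-jur. sales — holds.
(i): F AND T → false.
(ii) has storefront — not met.
(a): F OR F → false.
(b) returns current — met.
(c) no delinquency — met.
(1): F AND T AND T → false.
(i) ≥75% agricultural — not satisfied.
(ii) not (in enterprise zone) — not satisfied.
So (a) is not satisfied (F OR F).
(b) nonprofit — met.
So (2) is not satisfied (F AND T).
(3) veteran — not satisfied.
Overall = F OR F OR F = false.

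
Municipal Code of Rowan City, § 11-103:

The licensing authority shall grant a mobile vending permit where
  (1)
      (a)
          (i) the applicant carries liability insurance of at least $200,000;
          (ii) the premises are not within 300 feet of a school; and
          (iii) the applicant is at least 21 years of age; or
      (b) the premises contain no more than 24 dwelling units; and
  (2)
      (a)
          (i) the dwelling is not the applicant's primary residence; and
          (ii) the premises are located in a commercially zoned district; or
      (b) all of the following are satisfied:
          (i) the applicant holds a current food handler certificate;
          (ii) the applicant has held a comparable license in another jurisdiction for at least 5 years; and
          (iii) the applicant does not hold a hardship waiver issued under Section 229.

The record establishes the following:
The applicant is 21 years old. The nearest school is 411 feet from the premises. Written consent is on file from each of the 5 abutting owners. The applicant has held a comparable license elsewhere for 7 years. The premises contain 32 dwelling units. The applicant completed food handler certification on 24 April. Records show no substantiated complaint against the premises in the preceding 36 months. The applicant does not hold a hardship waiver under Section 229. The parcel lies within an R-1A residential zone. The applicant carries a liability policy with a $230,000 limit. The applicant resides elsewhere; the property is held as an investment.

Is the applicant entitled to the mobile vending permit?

(i) insurance ≥ $200,000 — satisfied.
(ii) ≥300 ft from school — satisfied.
(iii) age ≥ 21 — satisfied.
So (a) is satisfied (T AND T AND T).
(b) ≤ 24 units — fails.
(1): T OR F → true.
(i) not (primary residence) — satisfied.
(ii) commercially zoned — not met.
So (a) is not satisfied (T AND F).
(i) food handler cert. — satisfied.
(ii) prior license ≥ 5 yr — met.
(iii) not (hardship waiver) — satisfied.
(b) = T AND T AND T = true.
(2): F OR T → true.
So Overall is satisfied (T AND T).

Yes — granted.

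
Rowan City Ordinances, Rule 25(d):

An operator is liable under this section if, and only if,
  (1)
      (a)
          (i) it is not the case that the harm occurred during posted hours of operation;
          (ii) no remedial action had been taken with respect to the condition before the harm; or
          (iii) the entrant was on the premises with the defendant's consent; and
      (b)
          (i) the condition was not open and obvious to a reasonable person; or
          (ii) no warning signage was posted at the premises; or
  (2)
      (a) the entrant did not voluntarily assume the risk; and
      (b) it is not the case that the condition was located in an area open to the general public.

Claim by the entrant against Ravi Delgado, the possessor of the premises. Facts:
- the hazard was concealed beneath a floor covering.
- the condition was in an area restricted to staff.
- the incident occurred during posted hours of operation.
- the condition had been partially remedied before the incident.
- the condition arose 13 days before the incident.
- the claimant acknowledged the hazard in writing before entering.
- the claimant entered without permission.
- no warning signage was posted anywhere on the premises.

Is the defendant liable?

No — not liable.

(i) not (during posted hours) — fails.
(ii) no remedial action — not met.
(iii) consent to enter — not satisfied.
So (a) is not satisfied (F OR F OR F).
(i) not open/obvious — satisfied.
(ii) no signage posted — holds.
(b) = T OR T = true.
(1): F AND T → false.
(a) no assumed risk — not met.
(b) not (public area) — satisfied.
(2): F AND T → false.
Overall = F OR F = false.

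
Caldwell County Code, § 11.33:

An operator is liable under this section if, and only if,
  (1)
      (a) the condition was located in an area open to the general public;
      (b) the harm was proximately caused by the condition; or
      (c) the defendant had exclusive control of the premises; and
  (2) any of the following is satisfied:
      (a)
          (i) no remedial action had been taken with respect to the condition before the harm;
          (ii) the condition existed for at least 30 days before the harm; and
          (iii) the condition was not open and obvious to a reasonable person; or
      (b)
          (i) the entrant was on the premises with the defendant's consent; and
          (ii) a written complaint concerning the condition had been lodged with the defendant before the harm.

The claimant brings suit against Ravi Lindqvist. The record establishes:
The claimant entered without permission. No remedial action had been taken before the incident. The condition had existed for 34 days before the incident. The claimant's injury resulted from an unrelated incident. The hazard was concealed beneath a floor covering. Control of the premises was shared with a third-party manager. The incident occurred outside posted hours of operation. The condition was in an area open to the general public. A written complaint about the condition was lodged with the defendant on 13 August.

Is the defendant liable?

Yes — liable.

(a) public area — holds.
(b) proximate cause — not met.
(c) exclusive control — not met.
So (1) is satisfied (T OR F OR F).
(i) no remedial action — met.
(ii) condition ≥30 days old — met.
(iii) not open/obvious — satisfied.
So (a) is satisfied (T AND T AND T).
(i) consent to enter — not met.
(ii) complaint lodged — satisfied.
(b) = F AND T = false.
(2): T OR F → true.
So Overall is satisfied (T AND T).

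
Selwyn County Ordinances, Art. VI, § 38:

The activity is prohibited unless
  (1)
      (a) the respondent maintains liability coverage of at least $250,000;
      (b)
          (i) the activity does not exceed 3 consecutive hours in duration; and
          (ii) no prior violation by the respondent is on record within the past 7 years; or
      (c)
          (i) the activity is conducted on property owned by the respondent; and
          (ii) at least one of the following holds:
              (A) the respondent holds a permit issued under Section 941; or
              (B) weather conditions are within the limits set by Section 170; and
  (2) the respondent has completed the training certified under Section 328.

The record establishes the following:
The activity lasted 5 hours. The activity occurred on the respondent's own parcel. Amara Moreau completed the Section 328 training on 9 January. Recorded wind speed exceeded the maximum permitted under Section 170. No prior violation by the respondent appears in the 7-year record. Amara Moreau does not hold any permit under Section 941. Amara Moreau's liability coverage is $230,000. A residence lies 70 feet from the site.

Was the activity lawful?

No — unlawful.

(a) coverage ≥ $250,000 — not satisfied.
(i) ≤ 3 hrs duration — fails.
(ii) no prior violation — satisfied.
(b) = F AND T = false.
(i) own property — satisfied.
(A) holds permit — not met.
(B) weather ok — not satisfied.
So (ii) is not satisfied (F OR F).
(c) = T AND F = false.
(1) = F OR F OR F = false.
(2) training certified — met.
So Overall is not satisfied (F AND T).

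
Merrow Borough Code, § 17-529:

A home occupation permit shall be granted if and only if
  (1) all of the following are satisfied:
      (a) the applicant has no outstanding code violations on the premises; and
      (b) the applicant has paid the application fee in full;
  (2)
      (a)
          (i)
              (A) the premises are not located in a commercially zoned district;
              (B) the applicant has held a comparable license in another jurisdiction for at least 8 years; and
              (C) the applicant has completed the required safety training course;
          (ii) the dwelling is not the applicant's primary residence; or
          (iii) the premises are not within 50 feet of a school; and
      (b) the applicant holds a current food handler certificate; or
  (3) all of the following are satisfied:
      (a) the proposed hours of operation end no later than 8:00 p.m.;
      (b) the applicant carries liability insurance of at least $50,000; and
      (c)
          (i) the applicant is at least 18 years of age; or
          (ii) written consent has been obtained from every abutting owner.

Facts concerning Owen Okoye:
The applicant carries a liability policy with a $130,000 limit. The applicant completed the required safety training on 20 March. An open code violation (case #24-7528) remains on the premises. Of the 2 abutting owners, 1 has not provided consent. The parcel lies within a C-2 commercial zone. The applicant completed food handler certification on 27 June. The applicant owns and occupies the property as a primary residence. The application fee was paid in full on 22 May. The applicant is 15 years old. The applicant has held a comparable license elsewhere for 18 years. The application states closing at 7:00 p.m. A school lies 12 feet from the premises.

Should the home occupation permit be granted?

(a) no code violations — not satisfied.
(b) fee paid — met.
(1) = F AND T = false.
(A) not (commercially zoned) — fails.
(B) prior license ≥ 8 yr — satisfied.
(C) safety training — met.
So (i) is not satisfied (F AND T AND T).
(ii) not (primary residence) — not satisfied.
(iii) ≥50 ft from school — fails.
(a) = F OR F OR F = false.
(b) food handler cert. — met.
(2) = F AND T = false.
(a) closes by 8 p.m. — met.
(b) insurance ≥ $50,000 — holds.
(i) age ≥ 18 — not met.
(ii) all abutters consent — not met.
(c) = F OR F = false.
So (3) is not satisfied (T AND T AND F).
So Overall is not satisfied (F OR F OR F).

No — denied.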